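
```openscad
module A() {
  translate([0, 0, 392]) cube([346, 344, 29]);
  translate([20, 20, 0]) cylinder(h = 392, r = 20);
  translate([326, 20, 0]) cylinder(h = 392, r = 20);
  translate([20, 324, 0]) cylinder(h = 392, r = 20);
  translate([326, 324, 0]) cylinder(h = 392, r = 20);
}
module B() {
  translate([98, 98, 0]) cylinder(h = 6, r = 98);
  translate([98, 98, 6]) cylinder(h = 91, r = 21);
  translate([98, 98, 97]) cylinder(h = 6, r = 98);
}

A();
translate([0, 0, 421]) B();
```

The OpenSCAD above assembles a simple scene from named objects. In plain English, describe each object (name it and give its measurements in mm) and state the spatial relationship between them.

A is a simple wooden stool: a rectangular seat 346 mm (x) by 344 mm (y), 29 mm thick, top face at z = 421 mm, on four round legs, each 40 mm in diameter. The legs rest on z = 0, each leg's axis is inset half a diameter from the nearest pair of seat edges (so the leg's bounding box is flush with the corner).

B is a spool: two coaxial disc flanges of radius 98 mm and thickness 6 mm, joined by a core cylinder of radius 21 mm and height 91 mm. The lower flange rests on z = 0 and the three cylinders share a vertical axis.

The spool is on top of the stool.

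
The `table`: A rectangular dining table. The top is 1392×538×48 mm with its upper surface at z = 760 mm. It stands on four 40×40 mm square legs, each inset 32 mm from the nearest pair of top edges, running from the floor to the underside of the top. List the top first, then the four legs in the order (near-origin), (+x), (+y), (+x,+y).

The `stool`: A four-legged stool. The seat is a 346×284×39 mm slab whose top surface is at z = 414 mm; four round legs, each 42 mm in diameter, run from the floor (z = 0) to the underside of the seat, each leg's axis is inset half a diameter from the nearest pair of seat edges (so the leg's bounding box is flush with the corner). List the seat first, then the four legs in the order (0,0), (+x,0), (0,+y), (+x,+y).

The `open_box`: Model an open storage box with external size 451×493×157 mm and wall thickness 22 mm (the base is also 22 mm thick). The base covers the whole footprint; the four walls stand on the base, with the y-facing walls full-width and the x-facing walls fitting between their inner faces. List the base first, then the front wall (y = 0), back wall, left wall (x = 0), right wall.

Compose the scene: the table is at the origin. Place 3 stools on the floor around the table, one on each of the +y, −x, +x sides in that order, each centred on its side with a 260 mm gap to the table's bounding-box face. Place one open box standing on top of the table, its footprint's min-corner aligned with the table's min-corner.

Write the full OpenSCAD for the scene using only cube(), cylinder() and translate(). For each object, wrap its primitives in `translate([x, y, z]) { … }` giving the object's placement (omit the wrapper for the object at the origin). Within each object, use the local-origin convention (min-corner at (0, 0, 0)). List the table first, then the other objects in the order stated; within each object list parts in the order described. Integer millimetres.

translate([0, 0, 712]) cube([1392, 538, 48]);
translate([32, 32, 0]) cube([40, 40, 712]);
translate([1320, 32, 0]) cube([40, 40, 712]);
translate([32, 466, 0]) cube([40, 40, 712]);
translate([1320, 466, 0]) cube([40, 40, 712]);
translate([523, 798, 0]) {
  translate([0, 0, 375]) cube([346, 284, 39]);
  translate([21, 21, 0]) cylinder(h = 375, r = 21);
  translate([325, 21, 0]) cylinder(h = 375, r = 21);
  translate([21, 263, 0]) cylinder(h = 375, r = 21);
  translate([325, 263, 0]) cylinder(h = 375, r = 21);
}
translate([-606, 127, 0]) {
  translate([0, 0, 375]) cube([346, 284, 39]);
  translate([21, 21, 0]) cylinder(h = 375, r = 21);
  translate([325, 21, 0]) cylinder(h = 375, r = 21);
  translate([21, 263, 0]) cylinder(h = 375, r = 21);
  translate([325, 263, 0]) cylinder(h = 375, r = 21);
}
translate([1652, 127, 0]) {
  translate([0, 0, 375]) cube([346, 284, 39]);
  translate([21, 21, 0]) cylinder(h = 375, r = 21);
  translate([325, 21, 0]) cylinder(h = 375, r = 21);
  translate([21, 263, 0]) cylinder(h = 375, r = 21);
  translate([325, 263, 0]) cylinder(h = 375, r = 21);
}
translate([0, 0, 760]) {
  cube([451, 493, 22]);
  translate([0, 0, 22]) cube([451, 22, 135]);
  translate([0, 471, 22]) cube([451, 22, 135]);
  translate([0, 22, 22]) cube([22, 449, 135]);
  translate([429, 22, 22]) cube([22, 449, 135]);
}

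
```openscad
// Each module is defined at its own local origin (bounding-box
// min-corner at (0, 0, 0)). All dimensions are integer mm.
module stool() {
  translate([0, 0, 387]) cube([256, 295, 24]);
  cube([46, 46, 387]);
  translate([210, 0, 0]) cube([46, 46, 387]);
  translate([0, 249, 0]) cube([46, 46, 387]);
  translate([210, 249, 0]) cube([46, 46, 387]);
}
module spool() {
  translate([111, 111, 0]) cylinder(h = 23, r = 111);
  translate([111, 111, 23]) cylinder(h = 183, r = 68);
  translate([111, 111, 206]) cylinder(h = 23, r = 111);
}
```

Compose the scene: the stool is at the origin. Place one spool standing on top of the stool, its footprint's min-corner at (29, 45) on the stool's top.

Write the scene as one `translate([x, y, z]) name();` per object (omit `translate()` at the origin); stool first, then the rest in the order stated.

stool();
translate([29, 45, 411]) spool();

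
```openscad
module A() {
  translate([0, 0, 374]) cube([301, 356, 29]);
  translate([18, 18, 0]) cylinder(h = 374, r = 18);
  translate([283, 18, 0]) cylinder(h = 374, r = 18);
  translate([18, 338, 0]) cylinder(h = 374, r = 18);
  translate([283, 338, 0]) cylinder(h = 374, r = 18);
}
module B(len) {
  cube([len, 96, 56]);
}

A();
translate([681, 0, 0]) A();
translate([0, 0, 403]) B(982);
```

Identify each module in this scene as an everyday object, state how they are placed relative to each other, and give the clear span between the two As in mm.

A is a stool. B is a beam. A beam spans the tops of two stools. The clear span between the two stools is 380 mm.

Second stool starts at x = 681; first ends at x = 301; clear span = 681 − 301 = 380 mm.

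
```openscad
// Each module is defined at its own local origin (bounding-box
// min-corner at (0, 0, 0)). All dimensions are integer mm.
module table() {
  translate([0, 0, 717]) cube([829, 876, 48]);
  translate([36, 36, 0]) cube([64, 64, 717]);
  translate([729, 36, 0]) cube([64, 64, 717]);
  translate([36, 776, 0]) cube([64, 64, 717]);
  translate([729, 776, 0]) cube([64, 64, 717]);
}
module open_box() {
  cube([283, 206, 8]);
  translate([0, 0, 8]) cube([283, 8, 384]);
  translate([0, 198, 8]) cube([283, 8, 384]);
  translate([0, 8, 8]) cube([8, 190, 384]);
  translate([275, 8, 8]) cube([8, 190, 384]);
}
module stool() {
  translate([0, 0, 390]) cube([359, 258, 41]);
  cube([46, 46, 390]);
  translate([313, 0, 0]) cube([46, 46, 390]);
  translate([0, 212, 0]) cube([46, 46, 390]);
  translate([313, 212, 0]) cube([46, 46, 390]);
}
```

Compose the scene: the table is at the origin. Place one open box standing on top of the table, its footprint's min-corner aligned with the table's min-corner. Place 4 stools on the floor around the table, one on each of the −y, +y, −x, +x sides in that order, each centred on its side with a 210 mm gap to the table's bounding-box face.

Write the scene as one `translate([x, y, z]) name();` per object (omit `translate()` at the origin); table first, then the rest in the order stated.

table();
translate([0, 0, 765]) open_box();
translate([235, -468, 0]) stool();
translate([235, 1086, 0]) stool();
translate([-569, 309, 0]) stool();
translate([1039, 309, 0]) stool();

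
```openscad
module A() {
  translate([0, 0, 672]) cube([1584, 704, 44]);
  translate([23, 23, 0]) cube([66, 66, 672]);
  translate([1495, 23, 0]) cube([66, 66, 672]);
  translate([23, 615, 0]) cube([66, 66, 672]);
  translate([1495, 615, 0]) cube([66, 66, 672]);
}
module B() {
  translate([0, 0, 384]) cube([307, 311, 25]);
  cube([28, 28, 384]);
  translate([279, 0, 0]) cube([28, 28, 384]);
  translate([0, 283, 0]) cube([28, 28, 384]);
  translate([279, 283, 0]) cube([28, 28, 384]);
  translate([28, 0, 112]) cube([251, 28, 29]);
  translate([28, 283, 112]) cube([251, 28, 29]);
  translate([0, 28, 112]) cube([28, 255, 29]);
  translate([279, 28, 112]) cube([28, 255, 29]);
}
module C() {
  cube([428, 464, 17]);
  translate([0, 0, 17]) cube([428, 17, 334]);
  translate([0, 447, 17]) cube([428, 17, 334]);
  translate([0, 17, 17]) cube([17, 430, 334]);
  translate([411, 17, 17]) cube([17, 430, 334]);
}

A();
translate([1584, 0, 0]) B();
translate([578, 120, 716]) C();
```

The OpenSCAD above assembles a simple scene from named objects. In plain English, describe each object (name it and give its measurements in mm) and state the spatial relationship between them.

A is a rectangular dining table. The top is 1584×704×44 mm with its upper surface at z = 716 mm. It stands on four 66×66 mm square legs, each inset 23 mm from the nearest pair of top edges, running from the floor to the underside of the top.

B is a four-legged stool. The seat is a 307×311×25 mm slab whose top surface is at z = 409 mm; four square legs, each 28×28 mm in cross-section, run from the floor (z = 0) to the underside of the seat, each flush with a corner of the seat. Four stretchers, 28 mm wide and 29 mm tall, connect adjacent legs with their undersides at z = 112 mm, each running between the inner faces of the legs it joins and aligned with the legs' outer faces on the other axis.

C is an open storage box with external size 428×464×351 mm and wall thickness 17 mm (the base is also 17 mm thick). The base covers the whole footprint; the four walls stand on the base, with the y-facing walls full-width and the x-facing walls fitting between their inner faces.

The stool is against the table's +x side, with their −y faces flush. The open box is on top of the table, centred.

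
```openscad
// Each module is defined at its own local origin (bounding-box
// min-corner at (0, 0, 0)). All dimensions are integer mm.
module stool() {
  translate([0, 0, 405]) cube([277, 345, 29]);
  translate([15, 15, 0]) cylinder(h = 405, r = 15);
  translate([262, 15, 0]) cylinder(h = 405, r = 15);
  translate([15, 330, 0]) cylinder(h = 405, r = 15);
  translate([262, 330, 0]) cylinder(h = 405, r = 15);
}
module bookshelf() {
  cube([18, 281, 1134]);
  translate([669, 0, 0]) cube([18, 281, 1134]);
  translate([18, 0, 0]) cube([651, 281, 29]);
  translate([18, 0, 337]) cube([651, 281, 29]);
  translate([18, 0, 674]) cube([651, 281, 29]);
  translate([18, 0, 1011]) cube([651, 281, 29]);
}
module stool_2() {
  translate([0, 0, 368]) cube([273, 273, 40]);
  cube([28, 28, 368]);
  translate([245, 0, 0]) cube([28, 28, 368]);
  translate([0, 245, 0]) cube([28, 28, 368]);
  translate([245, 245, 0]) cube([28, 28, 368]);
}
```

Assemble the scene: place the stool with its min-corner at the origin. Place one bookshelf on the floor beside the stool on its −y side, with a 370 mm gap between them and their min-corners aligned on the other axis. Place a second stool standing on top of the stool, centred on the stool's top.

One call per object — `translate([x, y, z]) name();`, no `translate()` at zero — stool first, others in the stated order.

stool();
translate([0, -651, 0]) bookshelf();
translate([2, 36, 434]) stool_2();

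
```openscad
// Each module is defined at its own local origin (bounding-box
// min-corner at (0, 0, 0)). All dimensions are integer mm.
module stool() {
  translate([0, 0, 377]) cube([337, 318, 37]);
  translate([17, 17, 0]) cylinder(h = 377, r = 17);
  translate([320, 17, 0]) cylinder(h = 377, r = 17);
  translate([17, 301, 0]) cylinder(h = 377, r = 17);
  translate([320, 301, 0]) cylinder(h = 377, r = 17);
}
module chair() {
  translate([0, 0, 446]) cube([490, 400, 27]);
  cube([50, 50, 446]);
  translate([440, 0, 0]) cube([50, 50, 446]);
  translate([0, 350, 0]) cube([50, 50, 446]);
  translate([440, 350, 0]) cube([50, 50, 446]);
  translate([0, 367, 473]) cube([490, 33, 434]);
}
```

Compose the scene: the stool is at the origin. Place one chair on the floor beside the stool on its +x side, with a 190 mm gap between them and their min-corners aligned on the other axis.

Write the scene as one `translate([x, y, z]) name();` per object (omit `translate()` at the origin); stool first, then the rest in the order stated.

stool();
translate([527, 0, 0]) chair();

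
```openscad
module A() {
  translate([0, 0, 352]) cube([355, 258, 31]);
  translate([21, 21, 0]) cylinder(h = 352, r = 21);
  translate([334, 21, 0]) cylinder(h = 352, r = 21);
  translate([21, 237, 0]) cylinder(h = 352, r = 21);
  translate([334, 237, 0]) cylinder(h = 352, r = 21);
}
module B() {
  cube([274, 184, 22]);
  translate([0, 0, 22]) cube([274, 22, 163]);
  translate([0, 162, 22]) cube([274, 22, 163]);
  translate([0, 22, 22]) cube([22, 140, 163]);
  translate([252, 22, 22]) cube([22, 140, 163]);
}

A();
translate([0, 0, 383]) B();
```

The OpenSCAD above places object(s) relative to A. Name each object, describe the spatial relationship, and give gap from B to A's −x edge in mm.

The open box's min-x is at 0; the stool's min-x is 0; gap = 0 mm.

A is a stool. B is an open box. The open box is on top of the stool. The gap from the open box to the stool's −x edge is 0 mm.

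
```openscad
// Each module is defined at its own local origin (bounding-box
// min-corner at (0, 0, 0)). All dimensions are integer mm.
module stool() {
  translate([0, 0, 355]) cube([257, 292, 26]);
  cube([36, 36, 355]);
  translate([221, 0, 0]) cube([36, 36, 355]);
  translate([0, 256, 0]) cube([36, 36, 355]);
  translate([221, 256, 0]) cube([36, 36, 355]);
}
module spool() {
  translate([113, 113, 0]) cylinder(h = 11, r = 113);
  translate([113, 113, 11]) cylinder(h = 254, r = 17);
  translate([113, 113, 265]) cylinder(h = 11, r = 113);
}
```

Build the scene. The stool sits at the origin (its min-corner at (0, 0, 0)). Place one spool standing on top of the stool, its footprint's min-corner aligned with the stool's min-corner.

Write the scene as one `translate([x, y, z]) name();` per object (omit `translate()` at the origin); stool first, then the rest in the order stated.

stool();
translate([0, 0, 381]) spool();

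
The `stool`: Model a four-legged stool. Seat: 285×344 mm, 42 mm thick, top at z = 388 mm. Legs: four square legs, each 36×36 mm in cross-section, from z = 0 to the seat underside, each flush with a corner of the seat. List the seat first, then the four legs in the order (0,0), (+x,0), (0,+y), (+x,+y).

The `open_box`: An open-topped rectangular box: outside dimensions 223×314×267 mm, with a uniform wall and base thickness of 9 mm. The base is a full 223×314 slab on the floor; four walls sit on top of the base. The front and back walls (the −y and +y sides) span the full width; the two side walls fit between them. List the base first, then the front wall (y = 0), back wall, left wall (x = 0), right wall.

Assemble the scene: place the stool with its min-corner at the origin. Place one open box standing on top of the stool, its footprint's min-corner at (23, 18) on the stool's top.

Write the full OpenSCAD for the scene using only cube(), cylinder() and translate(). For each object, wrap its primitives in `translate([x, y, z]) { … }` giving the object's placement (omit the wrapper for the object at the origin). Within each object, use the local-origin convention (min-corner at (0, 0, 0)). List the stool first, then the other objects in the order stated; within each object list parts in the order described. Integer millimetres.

translate([0, 0, 346]) cube([285, 344, 42]);
cube([36, 36, 346]);
translate([249, 0, 0]) cube([36, 36, 346]);
translate([0, 308, 0]) cube([36, 36, 346]);
translate([249, 308, 0]) cube([36, 36, 346]);
translate([23, 18, 388]) {
  cube([223, 314, 9]);
  translate([0, 0, 9]) cube([223, 9, 258]);
  translate([0, 305, 9]) cube([223, 9, 258]);
  translate([0, 9, 9]) cube([9, 296, 258]);
  translate([214, 9, 9]) cube([9, 296, 258]);
}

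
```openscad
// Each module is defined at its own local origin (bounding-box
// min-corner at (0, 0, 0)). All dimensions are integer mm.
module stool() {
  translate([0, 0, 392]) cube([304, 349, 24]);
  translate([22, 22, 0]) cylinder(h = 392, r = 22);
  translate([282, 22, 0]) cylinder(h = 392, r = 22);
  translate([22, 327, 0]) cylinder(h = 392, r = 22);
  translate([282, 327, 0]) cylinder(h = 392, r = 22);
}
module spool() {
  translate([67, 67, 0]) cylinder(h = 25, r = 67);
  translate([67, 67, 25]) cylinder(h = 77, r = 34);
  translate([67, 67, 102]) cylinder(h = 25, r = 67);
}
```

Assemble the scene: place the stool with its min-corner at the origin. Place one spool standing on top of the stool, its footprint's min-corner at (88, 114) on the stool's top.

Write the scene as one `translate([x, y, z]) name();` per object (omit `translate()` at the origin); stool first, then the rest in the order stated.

stool();
translate([88, 114, 416]) spool();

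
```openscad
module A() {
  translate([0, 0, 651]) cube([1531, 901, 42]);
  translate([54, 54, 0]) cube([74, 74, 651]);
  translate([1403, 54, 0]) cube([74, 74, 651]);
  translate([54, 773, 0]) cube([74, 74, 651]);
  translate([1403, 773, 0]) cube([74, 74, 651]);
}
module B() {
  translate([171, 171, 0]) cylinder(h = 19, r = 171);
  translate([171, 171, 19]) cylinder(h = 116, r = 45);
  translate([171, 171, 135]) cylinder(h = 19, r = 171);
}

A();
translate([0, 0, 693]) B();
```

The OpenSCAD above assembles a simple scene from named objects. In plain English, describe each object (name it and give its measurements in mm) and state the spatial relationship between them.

A is a table: top 1531 mm (x) × 901 mm (y), 42 mm thick, upper face at z = 693 mm, on four 74×74 mm square legs, each inset 54 mm from the nearest pair of top edges, running from z = 0 to the bottom of the top.

B is a spool: two coaxial disc flanges of radius 171 mm and thickness 19 mm, joined by a core cylinder of radius 45 mm and height 116 mm. The lower flange rests on z = 0 and the three cylinders share a vertical axis.

The spool is on top of the table.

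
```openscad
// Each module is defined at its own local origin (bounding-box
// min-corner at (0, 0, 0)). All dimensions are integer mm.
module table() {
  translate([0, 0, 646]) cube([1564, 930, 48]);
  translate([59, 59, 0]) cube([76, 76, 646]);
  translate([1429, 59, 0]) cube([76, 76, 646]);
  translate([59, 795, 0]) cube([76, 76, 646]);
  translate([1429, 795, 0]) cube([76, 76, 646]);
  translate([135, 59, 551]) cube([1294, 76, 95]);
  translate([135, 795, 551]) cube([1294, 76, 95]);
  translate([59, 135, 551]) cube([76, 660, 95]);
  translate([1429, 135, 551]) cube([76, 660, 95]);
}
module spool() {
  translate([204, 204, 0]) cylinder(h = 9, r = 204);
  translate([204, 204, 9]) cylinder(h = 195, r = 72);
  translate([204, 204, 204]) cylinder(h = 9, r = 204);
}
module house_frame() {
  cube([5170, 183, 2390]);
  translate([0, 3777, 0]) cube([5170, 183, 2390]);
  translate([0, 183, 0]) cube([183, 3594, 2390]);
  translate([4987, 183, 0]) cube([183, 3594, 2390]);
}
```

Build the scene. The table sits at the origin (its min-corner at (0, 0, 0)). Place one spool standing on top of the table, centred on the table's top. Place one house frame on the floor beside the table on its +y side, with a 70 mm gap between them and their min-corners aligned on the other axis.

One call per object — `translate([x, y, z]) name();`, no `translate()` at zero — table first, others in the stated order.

table();
translate([578, 261, 694]) spool();
translate([0, 1000, 0]) house_frame();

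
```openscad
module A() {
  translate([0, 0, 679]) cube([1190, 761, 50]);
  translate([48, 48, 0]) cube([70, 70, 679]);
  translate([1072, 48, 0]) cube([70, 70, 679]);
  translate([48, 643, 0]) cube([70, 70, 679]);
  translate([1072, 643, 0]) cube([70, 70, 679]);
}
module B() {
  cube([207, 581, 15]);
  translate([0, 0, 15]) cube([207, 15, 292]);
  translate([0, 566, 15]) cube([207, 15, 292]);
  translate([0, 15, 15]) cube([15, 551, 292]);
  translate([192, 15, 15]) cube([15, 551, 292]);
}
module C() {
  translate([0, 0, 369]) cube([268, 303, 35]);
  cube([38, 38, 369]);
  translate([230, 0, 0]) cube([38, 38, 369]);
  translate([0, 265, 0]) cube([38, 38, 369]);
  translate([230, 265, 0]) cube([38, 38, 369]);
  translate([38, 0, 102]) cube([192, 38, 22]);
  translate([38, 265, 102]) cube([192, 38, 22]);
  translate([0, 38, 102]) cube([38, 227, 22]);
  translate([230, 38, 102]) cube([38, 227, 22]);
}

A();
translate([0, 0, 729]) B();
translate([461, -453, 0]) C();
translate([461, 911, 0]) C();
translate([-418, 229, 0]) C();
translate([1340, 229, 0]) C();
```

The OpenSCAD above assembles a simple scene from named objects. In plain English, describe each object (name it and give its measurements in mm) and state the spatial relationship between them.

A is a rectangular dining table. The top is 1190×761×50 mm with its upper surface at z = 729 mm. It stands on four 70×70 mm square legs, each inset 48 mm from the nearest pair of top edges, running from the floor to the underside of the top.

B is an open storage box with external size 207×581×307 mm and wall thickness 15 mm (the base is also 15 mm thick). The base covers the whole footprint; the four walls stand on the base, with the y-facing walls full-width and the x-facing walls fitting between their inner faces.

C is a four-legged stool. The seat is 268×303 mm, 35 mm thick, top at z = 404 mm. It stands on four square legs, each 38×38 mm in cross-section, from z = 0 to the seat underside, each flush with a corner of the seat. Four stretchers, 38 mm wide and 22 mm tall, connect adjacent legs with their undersides at z = 102 mm, each running between the inner faces of the legs it joins and aligned with the legs' outer faces on the other axis.

The open box is on top of the table. Four stools sit around the table at the −y, +y, −x, +x sides.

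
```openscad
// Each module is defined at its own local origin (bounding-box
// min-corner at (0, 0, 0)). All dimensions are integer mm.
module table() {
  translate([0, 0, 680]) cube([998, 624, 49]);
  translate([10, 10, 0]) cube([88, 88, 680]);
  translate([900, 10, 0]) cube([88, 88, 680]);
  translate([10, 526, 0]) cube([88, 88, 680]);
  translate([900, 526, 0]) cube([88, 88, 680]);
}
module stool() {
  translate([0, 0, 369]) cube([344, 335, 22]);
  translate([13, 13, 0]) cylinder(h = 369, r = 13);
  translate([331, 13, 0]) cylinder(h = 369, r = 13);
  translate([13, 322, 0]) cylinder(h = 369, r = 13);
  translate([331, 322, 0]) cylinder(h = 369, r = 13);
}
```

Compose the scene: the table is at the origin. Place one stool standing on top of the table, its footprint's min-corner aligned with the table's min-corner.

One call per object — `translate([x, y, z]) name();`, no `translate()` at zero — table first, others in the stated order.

table();
translate([0, 0, 729]) stool();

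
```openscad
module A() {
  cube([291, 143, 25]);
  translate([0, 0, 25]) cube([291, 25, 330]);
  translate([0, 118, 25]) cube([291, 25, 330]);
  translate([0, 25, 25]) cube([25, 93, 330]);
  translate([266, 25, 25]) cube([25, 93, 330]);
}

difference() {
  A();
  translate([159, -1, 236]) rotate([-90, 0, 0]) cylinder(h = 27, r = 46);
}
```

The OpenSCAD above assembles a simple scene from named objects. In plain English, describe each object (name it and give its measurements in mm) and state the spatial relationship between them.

A is an open storage box with external size 291×143×355 mm and wall thickness 25 mm (the base is also 25 mm thick). The base covers the whole footprint; the four walls stand on the base, with the y-facing walls full-width and the x-facing walls fitting between their inner faces.

The open box has a circular hole of radius 46 mm through its front wall, centred at (x = 159, z = 236).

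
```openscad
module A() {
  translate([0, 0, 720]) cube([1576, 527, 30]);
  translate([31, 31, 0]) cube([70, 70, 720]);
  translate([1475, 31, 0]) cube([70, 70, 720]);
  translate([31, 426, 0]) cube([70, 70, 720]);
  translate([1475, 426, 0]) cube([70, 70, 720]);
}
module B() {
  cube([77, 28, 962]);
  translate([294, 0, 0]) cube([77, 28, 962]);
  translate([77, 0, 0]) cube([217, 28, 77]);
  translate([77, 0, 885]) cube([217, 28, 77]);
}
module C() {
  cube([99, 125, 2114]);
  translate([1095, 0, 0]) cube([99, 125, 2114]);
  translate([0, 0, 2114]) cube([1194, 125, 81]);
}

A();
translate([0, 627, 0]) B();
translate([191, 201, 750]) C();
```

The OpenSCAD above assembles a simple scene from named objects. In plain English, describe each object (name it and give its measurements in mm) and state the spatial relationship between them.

A is a table with a 1576×527 mm rectangular top, 30 mm thick, top surface at z = 750 mm, supported by four 70×70 mm square legs, each inset 31 mm from the nearest pair of top edges, running from the floor.

B is a picture frame with a 217×808 mm rectangular opening (x by z) and a uniform 77 mm border on every side. Frame depth is 28 mm along y. It is built from two vertical stiles running the full outside height and two horizontal rails spanning the gap between the stiles.

C is a door frame. The clear opening is 996 mm wide and 2114 mm high. Two 99 mm wide jambs, 125 mm deep, stand either side of the opening from the floor to the top of the opening. A 81 mm thick head sits across the top of both jambs, spanning the full outside width of the frame.

The picture frame is on the floor beside the table on its +y side. The door frame is on top of the table, centred.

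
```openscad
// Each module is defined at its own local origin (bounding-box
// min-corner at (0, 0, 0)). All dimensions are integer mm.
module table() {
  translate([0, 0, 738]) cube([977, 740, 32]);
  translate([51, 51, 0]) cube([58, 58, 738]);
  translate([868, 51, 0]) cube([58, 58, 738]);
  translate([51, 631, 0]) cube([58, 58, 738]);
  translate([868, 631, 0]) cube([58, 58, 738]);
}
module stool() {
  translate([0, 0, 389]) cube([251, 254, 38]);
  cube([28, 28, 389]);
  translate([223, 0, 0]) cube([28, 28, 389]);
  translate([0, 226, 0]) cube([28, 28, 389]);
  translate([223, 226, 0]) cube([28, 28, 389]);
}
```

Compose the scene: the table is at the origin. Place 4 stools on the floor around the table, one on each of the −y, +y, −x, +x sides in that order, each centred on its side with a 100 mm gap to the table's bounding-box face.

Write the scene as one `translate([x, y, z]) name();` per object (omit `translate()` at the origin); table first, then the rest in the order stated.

table();
translate([363, -354, 0]) stool();
translate([363, 840, 0]) stool();
translate([-351, 243, 0]) stool();
translate([1077, 243, 0]) stool();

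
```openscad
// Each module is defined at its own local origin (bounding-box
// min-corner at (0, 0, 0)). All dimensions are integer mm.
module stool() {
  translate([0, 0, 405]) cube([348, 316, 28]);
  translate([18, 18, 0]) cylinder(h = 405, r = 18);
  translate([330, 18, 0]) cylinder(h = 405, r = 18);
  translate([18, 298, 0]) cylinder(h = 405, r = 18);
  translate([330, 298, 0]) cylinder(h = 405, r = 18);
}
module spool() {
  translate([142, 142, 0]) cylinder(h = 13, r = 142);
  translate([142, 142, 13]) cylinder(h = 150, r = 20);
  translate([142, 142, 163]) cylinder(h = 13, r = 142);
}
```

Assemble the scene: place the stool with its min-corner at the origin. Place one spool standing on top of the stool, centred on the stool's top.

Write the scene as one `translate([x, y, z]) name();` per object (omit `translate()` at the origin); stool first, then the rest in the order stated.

stool();
translate([32, 16, 433]) spool();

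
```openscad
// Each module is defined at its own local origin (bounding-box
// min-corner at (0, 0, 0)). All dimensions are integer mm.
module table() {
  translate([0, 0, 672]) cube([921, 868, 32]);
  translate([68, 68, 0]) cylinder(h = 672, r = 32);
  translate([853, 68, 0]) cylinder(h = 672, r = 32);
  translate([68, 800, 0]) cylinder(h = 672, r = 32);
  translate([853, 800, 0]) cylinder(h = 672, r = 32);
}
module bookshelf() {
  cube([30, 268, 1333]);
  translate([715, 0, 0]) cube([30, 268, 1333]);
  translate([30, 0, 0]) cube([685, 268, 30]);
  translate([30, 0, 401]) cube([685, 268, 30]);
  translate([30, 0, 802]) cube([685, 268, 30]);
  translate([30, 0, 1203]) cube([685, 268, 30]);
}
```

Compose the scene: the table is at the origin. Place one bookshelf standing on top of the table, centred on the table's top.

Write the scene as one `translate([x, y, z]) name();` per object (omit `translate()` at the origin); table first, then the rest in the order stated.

table();
translate([88, 300, 704]) bookshelf();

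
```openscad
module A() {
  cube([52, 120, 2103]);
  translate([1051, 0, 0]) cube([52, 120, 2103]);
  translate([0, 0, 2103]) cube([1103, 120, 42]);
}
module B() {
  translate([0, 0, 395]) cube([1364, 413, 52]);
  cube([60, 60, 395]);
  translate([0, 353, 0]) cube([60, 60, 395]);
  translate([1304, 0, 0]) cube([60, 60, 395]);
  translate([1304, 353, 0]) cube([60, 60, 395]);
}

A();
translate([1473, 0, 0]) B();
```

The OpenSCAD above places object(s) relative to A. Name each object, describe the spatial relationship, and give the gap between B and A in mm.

The bench's nearest face is 370 mm from the door frame's +x face.

A is a door frame. B is a bench. The bench is on the floor beside the door frame on its +x side. The gap between the bench and the door frame is 370 mm.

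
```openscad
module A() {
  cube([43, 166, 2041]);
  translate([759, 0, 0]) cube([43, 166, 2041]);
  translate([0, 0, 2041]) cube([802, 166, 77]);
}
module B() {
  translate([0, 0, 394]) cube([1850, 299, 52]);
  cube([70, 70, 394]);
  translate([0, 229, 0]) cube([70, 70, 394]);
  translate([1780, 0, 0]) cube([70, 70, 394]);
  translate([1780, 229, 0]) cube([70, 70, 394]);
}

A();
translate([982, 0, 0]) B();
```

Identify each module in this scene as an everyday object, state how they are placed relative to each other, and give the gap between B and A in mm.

A is a door frame. B is a bench. The bench is on the floor beside the door frame on its +x side. The gap between the bench and the door frame is 180 mm.

The bench's nearest face is 180 mm from the door frame's +x face.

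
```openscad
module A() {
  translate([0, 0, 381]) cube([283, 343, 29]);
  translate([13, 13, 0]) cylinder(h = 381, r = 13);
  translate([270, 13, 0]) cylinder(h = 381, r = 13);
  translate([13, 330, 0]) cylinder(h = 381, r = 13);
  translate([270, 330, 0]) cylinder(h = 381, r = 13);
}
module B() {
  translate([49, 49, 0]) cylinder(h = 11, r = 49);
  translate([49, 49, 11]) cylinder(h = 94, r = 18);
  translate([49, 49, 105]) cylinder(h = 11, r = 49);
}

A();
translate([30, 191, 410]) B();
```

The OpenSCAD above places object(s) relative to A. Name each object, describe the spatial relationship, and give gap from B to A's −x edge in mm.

The spool's min-x is at 30; the stool's min-x is 0; gap = 30 mm.

A is a stool. B is a spool. The spool is on top of the stool. The gap from the spool to the stool's −x edge is 30 mm.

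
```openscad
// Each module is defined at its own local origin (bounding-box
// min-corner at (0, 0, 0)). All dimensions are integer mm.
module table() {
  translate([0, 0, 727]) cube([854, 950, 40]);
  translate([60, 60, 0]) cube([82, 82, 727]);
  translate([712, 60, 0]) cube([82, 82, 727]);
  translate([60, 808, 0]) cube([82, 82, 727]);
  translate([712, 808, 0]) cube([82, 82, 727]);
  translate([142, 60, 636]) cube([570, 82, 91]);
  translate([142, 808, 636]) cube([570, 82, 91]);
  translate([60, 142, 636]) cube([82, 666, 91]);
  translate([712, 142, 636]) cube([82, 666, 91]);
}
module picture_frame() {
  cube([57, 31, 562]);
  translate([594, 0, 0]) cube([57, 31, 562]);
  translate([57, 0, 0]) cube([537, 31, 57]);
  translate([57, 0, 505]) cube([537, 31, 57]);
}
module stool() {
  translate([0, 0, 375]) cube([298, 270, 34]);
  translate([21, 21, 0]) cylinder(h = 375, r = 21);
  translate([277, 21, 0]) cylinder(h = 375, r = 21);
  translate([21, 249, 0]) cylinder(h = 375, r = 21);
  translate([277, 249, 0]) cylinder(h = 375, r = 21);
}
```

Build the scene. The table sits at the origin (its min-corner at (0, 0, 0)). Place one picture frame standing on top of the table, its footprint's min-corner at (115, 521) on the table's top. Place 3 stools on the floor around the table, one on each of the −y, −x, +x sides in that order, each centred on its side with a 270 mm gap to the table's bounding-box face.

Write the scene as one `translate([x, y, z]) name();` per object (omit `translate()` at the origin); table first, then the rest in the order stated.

table();
translate([115, 521, 767]) picture_frame();
translate([278, -540, 0]) stool();
translate([-568, 340, 0]) stool();
translate([1124, 340, 0]) stool();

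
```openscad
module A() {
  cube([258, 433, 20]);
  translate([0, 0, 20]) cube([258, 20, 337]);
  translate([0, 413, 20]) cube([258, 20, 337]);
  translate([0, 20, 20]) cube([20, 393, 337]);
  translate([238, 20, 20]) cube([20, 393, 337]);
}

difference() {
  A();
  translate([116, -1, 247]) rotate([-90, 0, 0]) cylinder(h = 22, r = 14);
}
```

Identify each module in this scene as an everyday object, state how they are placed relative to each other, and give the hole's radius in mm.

A is an open box. The open box has a circular hole through its front wall. The hole's radius is 14 mm.

The subtracted cylinder has r = 14 mm.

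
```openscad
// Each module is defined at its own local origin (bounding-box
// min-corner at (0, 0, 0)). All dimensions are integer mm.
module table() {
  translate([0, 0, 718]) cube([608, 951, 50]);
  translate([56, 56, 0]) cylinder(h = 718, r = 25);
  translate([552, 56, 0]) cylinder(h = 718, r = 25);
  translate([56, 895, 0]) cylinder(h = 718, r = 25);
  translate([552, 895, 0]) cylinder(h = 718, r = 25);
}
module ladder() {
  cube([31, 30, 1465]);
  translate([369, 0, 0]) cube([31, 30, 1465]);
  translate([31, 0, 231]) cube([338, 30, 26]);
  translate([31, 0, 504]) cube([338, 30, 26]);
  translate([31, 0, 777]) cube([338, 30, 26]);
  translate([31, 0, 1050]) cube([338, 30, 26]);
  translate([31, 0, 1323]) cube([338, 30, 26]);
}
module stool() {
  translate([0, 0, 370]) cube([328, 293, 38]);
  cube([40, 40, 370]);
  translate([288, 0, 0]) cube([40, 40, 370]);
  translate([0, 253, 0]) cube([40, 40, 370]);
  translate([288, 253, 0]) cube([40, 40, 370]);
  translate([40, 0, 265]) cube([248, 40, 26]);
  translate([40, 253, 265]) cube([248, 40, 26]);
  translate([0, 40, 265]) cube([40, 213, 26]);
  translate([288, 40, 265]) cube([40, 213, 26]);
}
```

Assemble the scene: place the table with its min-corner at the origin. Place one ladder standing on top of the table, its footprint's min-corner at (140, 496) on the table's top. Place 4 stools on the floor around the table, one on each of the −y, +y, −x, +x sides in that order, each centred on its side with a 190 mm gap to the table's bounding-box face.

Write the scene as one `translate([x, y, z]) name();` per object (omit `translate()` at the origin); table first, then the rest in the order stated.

table();
translate([140, 496, 768]) ladder();
translate([140, -483, 0]) stool();
translate([140, 1141, 0]) stool();
translate([-518, 329, 0]) stool();
translate([798, 329, 0]) stool();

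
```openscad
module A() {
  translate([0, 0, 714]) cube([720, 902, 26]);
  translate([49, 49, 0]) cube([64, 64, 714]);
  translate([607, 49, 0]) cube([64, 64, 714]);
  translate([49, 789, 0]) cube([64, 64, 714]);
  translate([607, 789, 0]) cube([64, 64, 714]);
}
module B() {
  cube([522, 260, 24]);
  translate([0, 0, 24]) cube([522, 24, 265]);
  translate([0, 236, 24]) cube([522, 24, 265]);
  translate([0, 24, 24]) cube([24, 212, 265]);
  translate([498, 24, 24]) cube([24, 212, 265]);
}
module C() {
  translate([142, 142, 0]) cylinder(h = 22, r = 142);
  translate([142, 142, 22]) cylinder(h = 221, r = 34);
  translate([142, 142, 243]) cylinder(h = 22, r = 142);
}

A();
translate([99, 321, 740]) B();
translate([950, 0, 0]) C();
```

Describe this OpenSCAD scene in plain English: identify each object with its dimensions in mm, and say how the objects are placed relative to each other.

A is a table with a 720×902 mm rectangular top, 26 mm thick, top surface at z = 740 mm, supported by four 64×64 mm square legs, each inset 49 mm from the nearest pair of top edges, running from the floor.

B is an open-topped rectangular box: outside dimensions 522×260×289 mm, with a uniform wall and base thickness of 24 mm. The base is a full 522×260 slab on the floor; four walls sit on top of the base. The front and back walls (the −y and +y sides) span the full width; the two side walls fit between them.

C is a spool: two coaxial disc flanges of radius 142 mm and thickness 22 mm, joined by a core cylinder of radius 34 mm and height 221 mm. The lower flange rests on z = 0 and the three cylinders share a vertical axis.

The open box is on top of the table, centred. The spool is on the floor beside the table on its +x side.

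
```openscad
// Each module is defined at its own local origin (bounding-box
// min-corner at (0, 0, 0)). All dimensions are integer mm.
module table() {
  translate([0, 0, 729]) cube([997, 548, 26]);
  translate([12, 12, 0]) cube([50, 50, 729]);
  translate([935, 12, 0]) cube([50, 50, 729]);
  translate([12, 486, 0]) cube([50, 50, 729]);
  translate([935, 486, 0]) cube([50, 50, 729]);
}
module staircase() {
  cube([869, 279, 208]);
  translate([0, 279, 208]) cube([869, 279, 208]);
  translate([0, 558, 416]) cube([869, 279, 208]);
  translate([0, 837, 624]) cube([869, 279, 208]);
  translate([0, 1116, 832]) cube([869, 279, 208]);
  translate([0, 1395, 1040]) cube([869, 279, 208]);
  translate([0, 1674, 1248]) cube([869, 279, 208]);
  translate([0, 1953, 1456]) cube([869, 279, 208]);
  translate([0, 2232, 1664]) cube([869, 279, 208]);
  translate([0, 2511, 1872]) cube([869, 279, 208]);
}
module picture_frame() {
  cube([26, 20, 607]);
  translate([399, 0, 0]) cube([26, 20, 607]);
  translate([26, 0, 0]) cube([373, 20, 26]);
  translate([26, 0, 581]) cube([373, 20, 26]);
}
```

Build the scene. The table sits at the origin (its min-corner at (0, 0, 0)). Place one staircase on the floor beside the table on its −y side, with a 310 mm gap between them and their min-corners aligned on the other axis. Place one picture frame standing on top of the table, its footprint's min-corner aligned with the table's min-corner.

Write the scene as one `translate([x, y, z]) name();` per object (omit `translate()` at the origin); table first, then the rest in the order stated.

table();
translate([0, -3100, 0]) staircase();
translate([0, 0, 755]) picture_frame();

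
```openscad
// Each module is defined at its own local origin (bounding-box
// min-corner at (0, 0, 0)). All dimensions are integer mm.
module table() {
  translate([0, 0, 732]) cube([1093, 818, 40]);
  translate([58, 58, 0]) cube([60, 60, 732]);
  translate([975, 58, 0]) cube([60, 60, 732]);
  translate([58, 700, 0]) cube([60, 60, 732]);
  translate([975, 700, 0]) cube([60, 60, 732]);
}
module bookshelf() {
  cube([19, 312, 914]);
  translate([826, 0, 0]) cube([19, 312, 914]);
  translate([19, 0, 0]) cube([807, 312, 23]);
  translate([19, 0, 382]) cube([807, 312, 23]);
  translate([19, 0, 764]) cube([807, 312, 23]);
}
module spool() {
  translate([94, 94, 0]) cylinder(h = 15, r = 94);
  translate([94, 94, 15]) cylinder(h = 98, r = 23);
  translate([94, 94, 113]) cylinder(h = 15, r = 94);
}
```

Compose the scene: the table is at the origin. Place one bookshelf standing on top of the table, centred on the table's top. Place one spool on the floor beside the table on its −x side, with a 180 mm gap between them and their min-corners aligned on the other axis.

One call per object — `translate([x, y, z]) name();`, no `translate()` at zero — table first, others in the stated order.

table();
translate([124, 253, 772]) bookshelf();
translate([-368, 0, 0]) spool();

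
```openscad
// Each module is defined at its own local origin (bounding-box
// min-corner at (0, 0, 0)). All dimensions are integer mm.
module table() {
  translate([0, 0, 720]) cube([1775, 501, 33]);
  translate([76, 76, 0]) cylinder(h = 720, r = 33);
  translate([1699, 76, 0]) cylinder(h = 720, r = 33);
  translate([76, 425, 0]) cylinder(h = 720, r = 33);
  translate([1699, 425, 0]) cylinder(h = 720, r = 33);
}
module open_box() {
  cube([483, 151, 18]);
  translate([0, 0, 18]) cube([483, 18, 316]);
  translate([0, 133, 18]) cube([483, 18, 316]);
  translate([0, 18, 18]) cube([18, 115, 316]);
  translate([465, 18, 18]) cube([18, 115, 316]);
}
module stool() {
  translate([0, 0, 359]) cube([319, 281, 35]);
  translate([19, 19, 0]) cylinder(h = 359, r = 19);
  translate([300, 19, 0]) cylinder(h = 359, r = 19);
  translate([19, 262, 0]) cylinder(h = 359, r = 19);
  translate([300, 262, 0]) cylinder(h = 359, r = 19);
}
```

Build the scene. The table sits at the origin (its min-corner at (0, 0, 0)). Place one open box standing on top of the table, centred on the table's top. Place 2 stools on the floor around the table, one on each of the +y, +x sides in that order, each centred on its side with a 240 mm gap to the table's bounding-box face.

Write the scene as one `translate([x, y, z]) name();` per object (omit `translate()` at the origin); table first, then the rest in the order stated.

table();
translate([646, 175, 753]) open_box();
translate([728, 741, 0]) stool();
translate([2015, 110, 0]) stool();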